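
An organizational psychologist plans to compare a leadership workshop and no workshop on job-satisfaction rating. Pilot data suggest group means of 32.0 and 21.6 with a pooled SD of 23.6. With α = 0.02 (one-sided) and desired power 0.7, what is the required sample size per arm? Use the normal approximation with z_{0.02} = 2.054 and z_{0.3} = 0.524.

n = 69 per group

Cohen's d = |M₁ − M₂| / SD_pooled = |32.0 − 21.6| / 23.6 = 10.4 / 23.6 = 0.441.
For two independent groups with equal n: n = 2·((z_{α} + z_β) / d)².
z_{α} + z_β = 2.054 + 0.524 = 2.578.
n = 2 × (2.578 / 0.441)² = 2 × 5.846² = 2 × 34.17 = 68.3.
Round up to the next whole participant.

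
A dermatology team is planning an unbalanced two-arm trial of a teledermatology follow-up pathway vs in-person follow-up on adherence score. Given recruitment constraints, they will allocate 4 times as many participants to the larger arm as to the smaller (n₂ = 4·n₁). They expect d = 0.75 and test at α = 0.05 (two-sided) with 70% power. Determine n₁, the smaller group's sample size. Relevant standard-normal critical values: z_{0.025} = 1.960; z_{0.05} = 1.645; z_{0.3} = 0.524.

With allocation ratio k = n₂/n₁ = 4, Var(x̄₁−x̄₂) = σ²(1/n₁ + 1/(k·n₁)) = σ²·(k+1)/(k·n₁).
So n₁ = (1 + 1/k)·((z_{α/2} + z_β)/d)² = 1.250 × (2.484/0.75)².
n₁ = 1.250 × 10.97 = 13.7.
Round up: n₁ = 14, giving n₂ = 4 × 14 = 56.

n₁ = 14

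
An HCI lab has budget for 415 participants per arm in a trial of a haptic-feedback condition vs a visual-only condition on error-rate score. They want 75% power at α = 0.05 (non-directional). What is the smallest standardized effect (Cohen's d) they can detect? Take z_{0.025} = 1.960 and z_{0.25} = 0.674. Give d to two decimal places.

d_min ≈ 0.18

For two independent groups of n = 415 each: d_min = (z_{α/2} + z_β)·√(2/n).
z-sum = 1.960 + 0.674 = 2.634.
d_min = 2.634 × √(2/415) = 2.634 × 0.0694 = 0.183.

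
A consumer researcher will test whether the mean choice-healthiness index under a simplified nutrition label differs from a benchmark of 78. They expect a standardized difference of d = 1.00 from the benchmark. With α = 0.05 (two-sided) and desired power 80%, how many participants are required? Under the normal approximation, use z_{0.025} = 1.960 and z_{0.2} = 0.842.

n = 8

For a one-sample test: n = ((z_{α/2} + z_β) / d)².
z_{α/2} + z_β = 1.960 + 0.842 = 2.802.
n = (2.802 / 1.00)² = 2.802² = 7.85.
Round up.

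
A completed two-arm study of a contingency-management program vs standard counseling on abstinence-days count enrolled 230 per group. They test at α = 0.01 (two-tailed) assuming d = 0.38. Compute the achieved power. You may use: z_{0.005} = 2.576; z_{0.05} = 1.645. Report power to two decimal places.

power ≈ 0.93

For two equal groups, power = Φ(d·√(n/2) − z_{α/2}).
d·√(n/2) = 0.38 × √(230/2) = 0.38 × 10.724 = 4.075.
z_β = 4.075 − 2.576 = 1.499.
Power = Φ(1.499) = 0.933.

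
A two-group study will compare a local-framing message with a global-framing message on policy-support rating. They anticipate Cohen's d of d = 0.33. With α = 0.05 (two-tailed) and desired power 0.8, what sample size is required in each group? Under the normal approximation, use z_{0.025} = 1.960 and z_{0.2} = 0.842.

For two independent groups with equal n: n = 2·((z_{α/2} + z_β) / d)².
z_{α/2} + z_β = 1.960 + 0.842 = 2.802.
n = 2 × (2.802 / 0.33)² = 2 × 8.491² = 2 × 72.10 = 144.2.
Round up to the next whole participant.

n = 145 per group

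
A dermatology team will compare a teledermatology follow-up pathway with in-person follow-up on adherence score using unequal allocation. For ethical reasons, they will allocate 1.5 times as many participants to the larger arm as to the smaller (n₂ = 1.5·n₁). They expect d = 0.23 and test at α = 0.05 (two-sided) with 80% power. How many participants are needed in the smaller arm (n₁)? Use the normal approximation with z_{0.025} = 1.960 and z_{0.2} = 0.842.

n₁ = 248

With allocation ratio k = n₂/n₁ = 1.5, Var(x̄₁−x̄₂) = σ²(1/n₁ + 1/(k·n₁)) = σ²·(k+1)/(k·n₁).
So n₁ = (1 + 1/k)·((z_{α/2} + z_β)/d)² = 1.667 × (2.802/0.23)².
n₁ = 1.667 × 148.42 = 247.4.
Round up: n₁ = 248, giving n₂ = 1.5 × 248 = 372.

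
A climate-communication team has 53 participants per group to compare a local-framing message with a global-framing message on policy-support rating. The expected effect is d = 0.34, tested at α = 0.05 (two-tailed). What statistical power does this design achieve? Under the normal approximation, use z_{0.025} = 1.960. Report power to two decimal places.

For two equal groups, power = Φ(d·√(n/2) − z_{α/2}).
d·√(n/2) = 0.34 × √(53/2) = 0.34 × 5.148 = 1.750.
z_β = 1.750 − 1.960 = -0.210.
Power = Φ(-0.210) = 0.417.

power ≈ 0.42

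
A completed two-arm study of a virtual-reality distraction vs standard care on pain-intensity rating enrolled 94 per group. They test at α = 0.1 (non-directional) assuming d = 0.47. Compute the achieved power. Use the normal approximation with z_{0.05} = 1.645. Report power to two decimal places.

For two equal groups, power = Φ(d·√(n/2) − z_{α/2}).
d·√(n/2) = 0.47 × √(94/2) = 0.47 × 6.856 = 3.222.
z_β = 3.222 − 1.645 = 1.577.
Power = Φ(1.577) = 0.943.

power ≈ 0.94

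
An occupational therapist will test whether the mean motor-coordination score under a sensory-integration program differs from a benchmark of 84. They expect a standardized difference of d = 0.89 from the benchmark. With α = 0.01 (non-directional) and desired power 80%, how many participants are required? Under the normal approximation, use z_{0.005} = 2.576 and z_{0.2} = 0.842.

n = 15

For a one-sample test: n = ((z_{α/2} + z_β) / d)².
z_{α/2} + z_β = 2.576 + 0.842 = 3.418.
n = (3.418 / 0.89)² = 3.840² = 14.75.
Round up.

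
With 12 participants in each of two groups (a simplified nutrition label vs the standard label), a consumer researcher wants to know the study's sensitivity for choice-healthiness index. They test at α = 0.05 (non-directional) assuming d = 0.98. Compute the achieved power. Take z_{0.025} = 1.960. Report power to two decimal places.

power ≈ 0.67

For two equal groups, power = Φ(d·√(n/2) − z_{α/2}).
d·√(n/2) = 0.98 × √(12/2) = 0.98 × 2.449 = 2.400.
z_β = 2.400 − 1.960 = 0.440.
Power = Φ(0.440) = 0.670.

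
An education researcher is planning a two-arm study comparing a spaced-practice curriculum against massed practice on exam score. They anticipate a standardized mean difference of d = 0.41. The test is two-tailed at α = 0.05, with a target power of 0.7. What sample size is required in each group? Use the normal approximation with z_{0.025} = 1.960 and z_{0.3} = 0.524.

n = 74 per group

For two independent groups with equal n: n = 2·((z_{α/2} + z_β) / d)².
z_{α/2} + z_β = 1.960 + 0.524 = 2.484.
n = 2 × (2.484 / 0.41)² = 2 × 6.059² = 2 × 36.71 = 73.4.
Round up to the next whole participant.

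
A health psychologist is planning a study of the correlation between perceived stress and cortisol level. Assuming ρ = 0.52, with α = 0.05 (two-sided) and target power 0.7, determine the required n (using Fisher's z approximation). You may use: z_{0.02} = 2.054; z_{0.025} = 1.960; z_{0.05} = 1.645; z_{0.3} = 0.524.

n = 22

Fisher's z: C = ½·ln((1+r)/(1−r)) = ½·ln(3.1667) = 0.5763.
n = ((z_{α/2} + z_β)/C)² + 3.
(1.960 + 0.524) / 0.5763 = 2.484 / 0.5763 = 4.310.
n = 4.310² + 3 = 18.58 + 3 = 21.6.
Round up.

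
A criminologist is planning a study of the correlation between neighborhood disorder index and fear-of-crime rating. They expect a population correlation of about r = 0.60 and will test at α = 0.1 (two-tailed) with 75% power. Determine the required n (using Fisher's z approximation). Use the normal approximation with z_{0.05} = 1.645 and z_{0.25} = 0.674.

n = 15

Fisher's z: C = ½·ln((1+r)/(1−r)) = ½·ln(4.0000) = 0.6931.
n = ((z_{α/2} + z_β)/C)² + 3.
(1.645 + 0.674) / 0.6931 = 2.319 / 0.6931 = 3.346.
n = 3.346² + 3 = 11.19 + 3 = 14.2.
Round up.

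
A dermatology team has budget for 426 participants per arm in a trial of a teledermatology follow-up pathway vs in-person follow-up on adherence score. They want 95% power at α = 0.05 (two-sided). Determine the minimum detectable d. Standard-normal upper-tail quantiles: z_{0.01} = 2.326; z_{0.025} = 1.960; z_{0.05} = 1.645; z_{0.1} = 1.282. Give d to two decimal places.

For two independent groups of n = 426 each: d_min = (z_{α/2} + z_β)·√(2/n).
z-sum = 1.960 + 1.645 = 3.605.
d_min = 3.605 × √(2/426) = 3.605 × 0.0685 = 0.247.

d_min ≈ 0.25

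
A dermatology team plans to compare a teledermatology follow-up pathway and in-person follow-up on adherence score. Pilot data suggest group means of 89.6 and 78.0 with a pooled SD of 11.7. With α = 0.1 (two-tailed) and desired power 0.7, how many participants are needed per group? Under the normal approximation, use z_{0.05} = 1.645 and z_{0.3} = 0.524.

n = 10 per group

Cohen's d = |M₁ − M₂| / SD_pooled = |89.6 − 78.0| / 11.7 = 11.6 / 11.7 = 0.991.
For two independent groups with equal n: n = 2·((z_{α/2} + z_β) / d)².
z_{α/2} + z_β = 1.645 + 0.524 = 2.169.
n = 2 × (2.169 / 0.991)² = 2 × 2.189² = 2 × 4.79 = 9.6.
Round up to the next whole participant.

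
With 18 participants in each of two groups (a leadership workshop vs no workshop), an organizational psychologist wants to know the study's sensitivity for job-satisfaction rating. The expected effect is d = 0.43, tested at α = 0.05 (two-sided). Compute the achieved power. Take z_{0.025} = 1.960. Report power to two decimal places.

power ≈ 0.25

For two equal groups, power = Φ(d·√(n/2) − z_{α/2}).
d·√(n/2) = 0.43 × √(18/2) = 0.43 × 3.000 = 1.290.
z_β = 1.290 − 1.960 = -0.670.
Power = Φ(-0.670) = 0.251.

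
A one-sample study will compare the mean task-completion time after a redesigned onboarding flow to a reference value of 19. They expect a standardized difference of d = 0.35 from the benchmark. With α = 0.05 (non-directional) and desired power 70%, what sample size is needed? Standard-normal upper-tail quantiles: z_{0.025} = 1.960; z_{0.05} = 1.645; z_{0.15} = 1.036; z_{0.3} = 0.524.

For a one-sample test: n = ((z_{α/2} + z_β) / d)².
z_{α/2} + z_β = 1.960 + 0.524 = 2.484.
n = (2.484 / 0.35)² = 7.097² = 50.37.
Round up.

n = 51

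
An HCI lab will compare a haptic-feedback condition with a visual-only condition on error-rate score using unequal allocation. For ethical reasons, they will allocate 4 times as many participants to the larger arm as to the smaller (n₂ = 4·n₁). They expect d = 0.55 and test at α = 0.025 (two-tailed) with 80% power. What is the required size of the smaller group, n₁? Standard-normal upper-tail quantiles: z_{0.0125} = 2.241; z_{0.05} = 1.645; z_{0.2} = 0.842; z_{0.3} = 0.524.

n₁ = 40

With allocation ratio k = n₂/n₁ = 4, Var(x̄₁−x̄₂) = σ²(1/n₁ + 1/(k·n₁)) = σ²·(k+1)/(k·n₁).
So n₁ = (1 + 1/k)·((z_{α/2} + z_β)/d)² = 1.250 × (3.083/0.55)².
n₁ = 1.250 × 31.42 = 39.3.
Round up: n₁ = 40, giving n₂ = 4 × 40 = 160.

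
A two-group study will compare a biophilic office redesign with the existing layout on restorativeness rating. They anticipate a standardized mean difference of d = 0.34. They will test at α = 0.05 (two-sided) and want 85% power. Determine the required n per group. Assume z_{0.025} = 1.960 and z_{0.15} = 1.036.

n = 156 per group

For two independent groups with equal n: n = 2·((z_{α/2} + z_β) / d)².
z_{α/2} + z_β = 1.960 + 1.036 = 2.996.
n = 2 × (2.996 / 0.34)² = 2 × 8.812² = 2 × 77.65 = 155.3.
Round up to the next whole participant.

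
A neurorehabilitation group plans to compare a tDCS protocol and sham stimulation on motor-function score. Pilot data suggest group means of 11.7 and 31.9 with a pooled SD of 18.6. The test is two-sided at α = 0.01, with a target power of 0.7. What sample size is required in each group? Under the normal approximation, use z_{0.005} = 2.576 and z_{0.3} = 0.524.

Cohen's d = |M₁ − M₂| / SD_pooled = |11.7 − 31.9| / 18.6 = 20.2 / 18.6 = 1.086.
For two independent groups with equal n: n = 2·((z_{α/2} + z_β) / d)².
z_{α/2} + z_β = 2.576 + 0.524 = 3.100.
n = 2 × (3.100 / 1.086)² = 2 × 2.855² = 2 × 8.15 = 16.3.
Round up to the next whole participant.

n = 17 per group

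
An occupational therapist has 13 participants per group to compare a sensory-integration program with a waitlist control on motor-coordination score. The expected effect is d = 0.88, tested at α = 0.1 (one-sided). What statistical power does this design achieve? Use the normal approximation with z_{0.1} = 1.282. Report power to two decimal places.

For two equal groups, power = Φ(d·√(n/2) − z_{α}).
d·√(n/2) = 0.88 × √(13/2) = 0.88 × 2.550 = 2.244.
z_β = 2.244 − 1.282 = 0.962.
Power = Φ(0.962) = 0.832.

power ≈ 0.83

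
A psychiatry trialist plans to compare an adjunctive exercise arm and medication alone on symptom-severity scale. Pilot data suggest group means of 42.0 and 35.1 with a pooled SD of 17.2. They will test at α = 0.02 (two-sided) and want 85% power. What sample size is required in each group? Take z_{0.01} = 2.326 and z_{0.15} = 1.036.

n = 141 per group

Cohen's d = |M₁ − M₂| / SD_pooled = |42.0 − 35.1| / 17.2 = 6.9 / 17.2 = 0.401.
For two independent groups with equal n: n = 2·((z_{α/2} + z_β) / d)².
z_{α/2} + z_β = 2.326 + 1.036 = 3.362.
n = 2 × (3.362 / 0.401)² = 2 × 8.384² = 2 × 70.29 = 140.6.
Round up to the next whole participant.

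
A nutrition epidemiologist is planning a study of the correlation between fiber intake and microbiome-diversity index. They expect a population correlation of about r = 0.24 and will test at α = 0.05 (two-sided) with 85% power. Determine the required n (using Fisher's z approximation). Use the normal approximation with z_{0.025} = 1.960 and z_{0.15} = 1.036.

Fisher's z: C = ½·ln((1+r)/(1−r)) = ½·ln(1.6316) = 0.2448.
n = ((z_{α/2} + z_β)/C)² + 3.
(1.960 + 1.036) / 0.2448 = 2.996 / 0.2448 = 12.239.
n = 12.239² + 3 = 149.78 + 3 = 152.8.
Round up.

n = 153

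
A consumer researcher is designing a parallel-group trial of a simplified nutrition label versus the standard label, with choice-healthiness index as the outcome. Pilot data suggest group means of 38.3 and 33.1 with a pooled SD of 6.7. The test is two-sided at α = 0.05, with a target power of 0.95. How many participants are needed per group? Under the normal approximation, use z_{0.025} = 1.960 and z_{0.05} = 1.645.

Cohen's d = |M₁ − M₂| / SD_pooled = |38.3 − 33.1| / 6.7 = 5.2 / 6.7 = 0.776.
For two independent groups with equal n: n = 2·((z_{α/2} + z_β) / d)².
z_{α/2} + z_β = 1.960 + 1.645 = 3.605.
n = 2 × (3.605 / 0.776)² = 2 × 4.646² = 2 × 21.58 = 43.2.
Round up to the next whole participant.

n = 44 per group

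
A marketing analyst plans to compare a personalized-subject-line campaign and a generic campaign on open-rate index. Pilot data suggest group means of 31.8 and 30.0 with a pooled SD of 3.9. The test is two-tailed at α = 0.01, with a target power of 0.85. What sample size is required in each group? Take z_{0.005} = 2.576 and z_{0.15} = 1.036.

Cohen's d = |M₁ − M₂| / SD_pooled = |31.8 − 30.0| / 3.9 = 1.8 / 3.9 = 0.462.
For two independent groups with equal n: n = 2·((z_{α/2} + z_β) / d)².
z_{α/2} + z_β = 2.576 + 1.036 = 3.612.
n = 2 × (3.612 / 0.462)² = 2 × 7.818² = 2 × 61.12 = 122.2.
Round up to the next whole participant.

n = 123 per group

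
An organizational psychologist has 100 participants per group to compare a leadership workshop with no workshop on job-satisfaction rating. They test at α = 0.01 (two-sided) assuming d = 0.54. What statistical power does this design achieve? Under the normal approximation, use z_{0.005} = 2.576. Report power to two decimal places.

power ≈ 0.89

For two equal groups, power = Φ(d·√(n/2) − z_{α/2}).
d·√(n/2) = 0.54 × √(100/2) = 0.54 × 7.071 = 3.818.
z_β = 3.818 − 2.576 = 1.242.
Power = Φ(1.242) = 0.893.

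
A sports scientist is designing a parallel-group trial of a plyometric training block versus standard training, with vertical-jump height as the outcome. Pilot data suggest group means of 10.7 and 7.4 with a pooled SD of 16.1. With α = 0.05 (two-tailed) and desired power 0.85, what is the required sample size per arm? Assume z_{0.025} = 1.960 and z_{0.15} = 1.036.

Cohen's d = |M₁ − M₂| / SD_pooled = |10.7 − 7.4| / 16.1 = 3.3 / 16.1 = 0.205.
For two independent groups with equal n: n = 2·((z_{α/2} + z_β) / d)².
z_{α/2} + z_β = 1.960 + 1.036 = 2.996.
n = 2 × (2.996 / 0.205)² = 2 × 14.615² = 2 × 213.59 = 427.2.
Round up to the next whole participant.

n = 428 per group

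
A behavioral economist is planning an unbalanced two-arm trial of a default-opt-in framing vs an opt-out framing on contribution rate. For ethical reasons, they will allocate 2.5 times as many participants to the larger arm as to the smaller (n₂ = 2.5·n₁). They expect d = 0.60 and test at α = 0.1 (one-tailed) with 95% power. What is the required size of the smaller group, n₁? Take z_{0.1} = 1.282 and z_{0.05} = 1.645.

n₁ = 34

With allocation ratio k = n₂/n₁ = 2.5, Var(x̄₁−x̄₂) = σ²(1/n₁ + 1/(k·n₁)) = σ²·(k+1)/(k·n₁).
So n₁ = (1 + 1/k)·((z_{α} + z_β)/d)² = 1.400 × (2.927/0.60)².
n₁ = 1.400 × 23.80 = 33.3.
Round up: n₁ = 34, giving n₂ = 2.5 × 34 = 85.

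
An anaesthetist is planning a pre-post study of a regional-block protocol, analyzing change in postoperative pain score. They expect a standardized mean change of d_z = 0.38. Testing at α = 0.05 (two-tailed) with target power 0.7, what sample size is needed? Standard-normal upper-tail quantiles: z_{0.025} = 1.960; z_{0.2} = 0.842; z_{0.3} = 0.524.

For a paired (one-sample on differences) test: n = ((z_{α/2} + z_β) / d)².
z_{α/2} + z_β = 1.960 + 0.524 = 2.484.
n = (2.484 / 0.38)² = 6.537² = 42.73.
Round up.

n = 43 pairs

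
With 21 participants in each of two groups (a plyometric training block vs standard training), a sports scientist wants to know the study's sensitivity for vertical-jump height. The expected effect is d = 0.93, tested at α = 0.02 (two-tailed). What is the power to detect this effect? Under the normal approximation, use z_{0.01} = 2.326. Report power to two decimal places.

power ≈ 0.75

For two equal groups, power = Φ(d·√(n/2) − z_{α/2}).
d·√(n/2) = 0.93 × √(21/2) = 0.93 × 3.240 = 3.014.
z_β = 3.014 − 2.326 = 0.688.
Power = Φ(0.688) = 0.754.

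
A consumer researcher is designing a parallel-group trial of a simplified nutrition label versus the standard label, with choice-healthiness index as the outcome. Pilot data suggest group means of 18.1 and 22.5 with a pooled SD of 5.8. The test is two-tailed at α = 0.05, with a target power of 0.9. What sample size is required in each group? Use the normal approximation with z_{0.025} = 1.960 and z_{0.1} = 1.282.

n = 37 per group

Cohen's d = |M₁ − M₂| / SD_pooled = |18.1 − 22.5| / 5.8 = 4.4 / 5.8 = 0.759.
For two independent groups with equal n: n = 2·((z_{α/2} + z_β) / d)².
z_{α/2} + z_β = 1.960 + 1.282 = 3.242.
n = 2 × (3.242 / 0.759)² = 2 × 4.271² = 2 × 18.24 = 36.5.
Round up to the next whole participant.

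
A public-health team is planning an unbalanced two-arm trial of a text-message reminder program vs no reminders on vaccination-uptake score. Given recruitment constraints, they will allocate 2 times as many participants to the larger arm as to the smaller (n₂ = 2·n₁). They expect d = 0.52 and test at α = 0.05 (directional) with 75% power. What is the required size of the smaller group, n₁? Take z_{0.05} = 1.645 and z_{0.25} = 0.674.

With allocation ratio k = n₂/n₁ = 2, Var(x̄₁−x̄₂) = σ²(1/n₁ + 1/(k·n₁)) = σ²·(k+1)/(k·n₁).
So n₁ = (1 + 1/k)·((z_{α} + z_β)/d)² = 1.500 × (2.319/0.52)².
n₁ = 1.500 × 19.89 = 29.8.
Round up: n₁ = 30, giving n₂ = 2 × 30 = 60.

n₁ = 30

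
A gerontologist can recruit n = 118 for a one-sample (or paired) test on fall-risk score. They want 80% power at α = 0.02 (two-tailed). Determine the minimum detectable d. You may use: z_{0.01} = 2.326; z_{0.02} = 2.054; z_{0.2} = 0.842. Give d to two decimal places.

d_min ≈ 0.29

For a single sample (or paired design) of n = 118: d_min = (z_{α/2} + z_β)/√n.
z-sum = 2.326 + 0.842 = 3.168.
d_min = 3.168 / √118 = 3.168 / 10.863 = 0.292.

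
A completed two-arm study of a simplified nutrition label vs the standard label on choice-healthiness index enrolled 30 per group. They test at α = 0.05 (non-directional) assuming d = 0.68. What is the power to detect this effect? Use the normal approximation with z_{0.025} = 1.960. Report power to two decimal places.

power ≈ 0.75

For two equal groups, power = Φ(d·√(n/2) − z_{α/2}).
d·√(n/2) = 0.68 × √(30/2) = 0.68 × 3.873 = 2.634.
z_β = 2.634 − 1.960 = 0.674.
Power = Φ(0.674) = 0.750.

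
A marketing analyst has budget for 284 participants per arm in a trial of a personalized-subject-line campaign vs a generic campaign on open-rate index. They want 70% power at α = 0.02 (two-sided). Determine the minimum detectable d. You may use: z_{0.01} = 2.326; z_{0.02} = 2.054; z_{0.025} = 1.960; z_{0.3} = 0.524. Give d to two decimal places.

For two independent groups of n = 284 each: d_min = (z_{α/2} + z_β)·√(2/n).
z-sum = 2.326 + 0.524 = 2.850.
d_min = 2.850 × √(2/284) = 2.850 × 0.0839 = 0.239.

d_min ≈ 0.24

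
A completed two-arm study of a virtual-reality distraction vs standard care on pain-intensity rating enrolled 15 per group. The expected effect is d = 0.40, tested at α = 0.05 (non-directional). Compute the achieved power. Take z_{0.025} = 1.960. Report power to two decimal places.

power ≈ 0.19

For two equal groups, power = Φ(d·√(n/2) − z_{α/2}).
d·√(n/2) = 0.40 × √(15/2) = 0.40 × 2.739 = 1.095.
z_β = 1.095 − 1.960 = -0.865.
Power = Φ(-0.865) = 0.194.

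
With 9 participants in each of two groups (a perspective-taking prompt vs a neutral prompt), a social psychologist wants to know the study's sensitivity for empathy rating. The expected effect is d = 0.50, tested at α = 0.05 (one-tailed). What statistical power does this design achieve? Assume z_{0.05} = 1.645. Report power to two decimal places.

For two equal groups, power = Φ(d·√(n/2) − z_{α}).
d·√(n/2) = 0.50 × √(9/2) = 0.50 × 2.121 = 1.061.
z_β = 1.061 − 1.645 = -0.584.
Power = Φ(-0.584) = 0.279.

power ≈ 0.28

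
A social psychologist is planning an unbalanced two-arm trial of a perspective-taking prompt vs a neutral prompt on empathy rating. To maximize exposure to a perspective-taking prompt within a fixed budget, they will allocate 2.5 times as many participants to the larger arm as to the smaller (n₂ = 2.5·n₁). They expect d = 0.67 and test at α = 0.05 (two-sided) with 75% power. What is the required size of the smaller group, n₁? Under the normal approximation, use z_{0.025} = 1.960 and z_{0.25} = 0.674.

With allocation ratio k = n₂/n₁ = 2.5, Var(x̄₁−x̄₂) = σ²(1/n₁ + 1/(k·n₁)) = σ²·(k+1)/(k·n₁).
So n₁ = (1 + 1/k)·((z_{α/2} + z_β)/d)² = 1.400 × (2.634/0.67)².
n₁ = 1.400 × 15.46 = 21.6.
Round up: n₁ = 22, giving n₂ = 2.5 × 22 = 55.

n₁ = 22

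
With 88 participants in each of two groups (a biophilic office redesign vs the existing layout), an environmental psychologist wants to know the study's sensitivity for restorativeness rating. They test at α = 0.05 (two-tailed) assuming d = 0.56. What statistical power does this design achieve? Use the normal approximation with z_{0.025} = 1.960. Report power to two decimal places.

power ≈ 0.96

For two equal groups, power = Φ(d·√(n/2) − z_{α/2}).
d·√(n/2) = 0.56 × √(88/2) = 0.56 × 6.633 = 3.715.
z_β = 3.715 − 1.960 = 1.755.
Power = Φ(1.755) = 0.960.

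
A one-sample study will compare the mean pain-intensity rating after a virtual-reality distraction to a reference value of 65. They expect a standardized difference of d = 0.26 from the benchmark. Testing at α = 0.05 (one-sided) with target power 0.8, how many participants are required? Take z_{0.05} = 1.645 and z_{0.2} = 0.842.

n = 92

For a one-sample test: n = ((z_{α} + z_β) / d)².
z_{α} + z_β = 1.645 + 0.842 = 2.487.
n = (2.487 / 0.26)² = 9.565² = 91.50.
Round up.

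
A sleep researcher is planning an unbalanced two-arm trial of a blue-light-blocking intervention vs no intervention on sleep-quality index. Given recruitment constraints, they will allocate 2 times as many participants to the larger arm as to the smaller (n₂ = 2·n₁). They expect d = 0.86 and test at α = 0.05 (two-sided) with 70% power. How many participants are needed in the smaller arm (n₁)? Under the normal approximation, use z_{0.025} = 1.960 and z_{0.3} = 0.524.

With allocation ratio k = n₂/n₁ = 2, Var(x̄₁−x̄₂) = σ²(1/n₁ + 1/(k·n₁)) = σ²·(k+1)/(k·n₁).
So n₁ = (1 + 1/k)·((z_{α/2} + z_β)/d)² = 1.500 × (2.484/0.86)².
n₁ = 1.500 × 8.34 = 12.5.
Round up: n₁ = 13, giving n₂ = 2 × 13 = 26.

n₁ = 13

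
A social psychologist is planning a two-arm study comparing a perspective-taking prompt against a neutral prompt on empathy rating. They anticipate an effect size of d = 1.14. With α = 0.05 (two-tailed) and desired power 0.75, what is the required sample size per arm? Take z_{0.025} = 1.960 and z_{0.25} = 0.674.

n = 11 per group

For two independent groups with equal n: n = 2·((z_{α/2} + z_β) / d)².
z_{α/2} + z_β = 1.960 + 0.674 = 2.634.
n = 2 × (2.634 / 1.14)² = 2 × 2.311² = 2 × 5.34 = 10.7.
Round up to the next whole participant.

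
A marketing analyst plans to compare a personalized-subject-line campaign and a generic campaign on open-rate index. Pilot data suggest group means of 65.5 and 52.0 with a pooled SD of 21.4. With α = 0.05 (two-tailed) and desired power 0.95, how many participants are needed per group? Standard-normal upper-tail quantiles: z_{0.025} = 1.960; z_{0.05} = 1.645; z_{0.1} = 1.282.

Cohen's d = |M₁ − M₂| / SD_pooled = |65.5 − 52.0| / 21.4 = 13.5 / 21.4 = 0.631.
For two independent groups with equal n: n = 2·((z_{α/2} + z_β) / d)².
z_{α/2} + z_β = 1.960 + 1.645 = 3.605.
n = 2 × (3.605 / 0.631)² = 2 × 5.713² = 2 × 32.64 = 65.3.
Round up to the next whole participant.

n = 66 per group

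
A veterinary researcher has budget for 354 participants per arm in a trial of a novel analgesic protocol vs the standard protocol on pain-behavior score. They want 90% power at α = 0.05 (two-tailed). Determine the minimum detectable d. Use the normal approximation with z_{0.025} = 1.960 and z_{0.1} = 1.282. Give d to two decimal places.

d_min ≈ 0.24

For two independent groups of n = 354 each: d_min = (z_{α/2} + z_β)·√(2/n).
z-sum = 1.960 + 1.282 = 3.242.
d_min = 3.242 × √(2/354) = 3.242 × 0.0752 = 0.244.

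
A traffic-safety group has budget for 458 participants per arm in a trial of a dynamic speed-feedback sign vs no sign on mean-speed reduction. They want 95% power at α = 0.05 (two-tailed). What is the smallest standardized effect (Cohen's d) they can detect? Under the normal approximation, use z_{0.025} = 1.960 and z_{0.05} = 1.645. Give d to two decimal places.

d_min ≈ 0.24

For two independent groups of n = 458 each: d_min = (z_{α/2} + z_β)·√(2/n).
z-sum = 1.960 + 1.645 = 3.605.
d_min = 3.605 × √(2/458) = 3.605 × 0.0661 = 0.238.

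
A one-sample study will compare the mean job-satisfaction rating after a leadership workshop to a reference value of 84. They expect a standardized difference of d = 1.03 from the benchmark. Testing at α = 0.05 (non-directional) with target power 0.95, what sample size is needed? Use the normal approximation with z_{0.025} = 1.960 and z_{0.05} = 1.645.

For a one-sample test: n = ((z_{α/2} + z_β) / d)².
z_{α/2} + z_β = 1.960 + 1.645 = 3.605.
n = (3.605 / 1.03)² = 3.500² = 12.25.
Round up.

n = 13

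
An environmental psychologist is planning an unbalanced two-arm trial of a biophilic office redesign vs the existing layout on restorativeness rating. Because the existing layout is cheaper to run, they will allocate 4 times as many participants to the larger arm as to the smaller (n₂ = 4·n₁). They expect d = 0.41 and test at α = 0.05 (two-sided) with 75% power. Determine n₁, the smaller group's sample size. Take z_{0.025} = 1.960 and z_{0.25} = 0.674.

n₁ = 52

With allocation ratio k = n₂/n₁ = 4, Var(x̄₁−x̄₂) = σ²(1/n₁ + 1/(k·n₁)) = σ²·(k+1)/(k·n₁).
So n₁ = (1 + 1/k)·((z_{α/2} + z_β)/d)² = 1.250 × (2.634/0.41)².
n₁ = 1.250 × 41.27 = 51.6.
Round up: n₁ = 52, giving n₂ = 4 × 52 = 208.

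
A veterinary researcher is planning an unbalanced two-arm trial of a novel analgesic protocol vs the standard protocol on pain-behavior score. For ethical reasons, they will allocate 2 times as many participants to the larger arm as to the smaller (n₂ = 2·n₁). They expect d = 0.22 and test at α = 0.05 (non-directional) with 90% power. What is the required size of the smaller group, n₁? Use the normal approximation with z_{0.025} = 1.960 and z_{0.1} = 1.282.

n₁ = 326

With allocation ratio k = n₂/n₁ = 2, Var(x̄₁−x̄₂) = σ²(1/n₁ + 1/(k·n₁)) = σ²·(k+1)/(k·n₁).
So n₁ = (1 + 1/k)·((z_{α/2} + z_β)/d)² = 1.500 × (3.242/0.22)².
n₁ = 1.500 × 217.16 = 325.7.
Round up: n₁ = 326, giving n₂ = 2 × 326 = 652.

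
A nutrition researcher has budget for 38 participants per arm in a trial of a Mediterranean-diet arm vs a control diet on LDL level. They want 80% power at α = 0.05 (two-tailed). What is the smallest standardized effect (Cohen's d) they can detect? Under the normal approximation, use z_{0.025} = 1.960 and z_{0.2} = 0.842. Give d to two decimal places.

For two independent groups of n = 38 each: d_min = (z_{α/2} + z_β)·√(2/n).
z-sum = 1.960 + 0.842 = 2.802.
d_min = 2.802 × √(2/38) = 2.802 × 0.2294 = 0.643.

d_min ≈ 0.64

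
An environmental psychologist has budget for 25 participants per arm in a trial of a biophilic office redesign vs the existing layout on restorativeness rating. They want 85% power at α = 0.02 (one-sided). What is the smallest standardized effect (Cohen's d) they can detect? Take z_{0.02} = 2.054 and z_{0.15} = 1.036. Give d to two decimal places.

d_min ≈ 0.87

For two independent groups of n = 25 each: d_min = (z_{α} + z_β)·√(2/n).
z-sum = 2.054 + 1.036 = 3.090.
d_min = 3.090 × √(2/25) = 3.090 × 0.2828 = 0.874.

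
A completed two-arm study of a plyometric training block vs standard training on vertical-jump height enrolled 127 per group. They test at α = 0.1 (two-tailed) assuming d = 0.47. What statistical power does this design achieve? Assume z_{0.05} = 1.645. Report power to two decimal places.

For two equal groups, power = Φ(d·√(n/2) − z_{α/2}).
d·√(n/2) = 0.47 × √(127/2) = 0.47 × 7.969 = 3.745.
z_β = 3.745 − 1.645 = 2.100.
Power = Φ(2.100) = 0.982.

power ≈ 0.98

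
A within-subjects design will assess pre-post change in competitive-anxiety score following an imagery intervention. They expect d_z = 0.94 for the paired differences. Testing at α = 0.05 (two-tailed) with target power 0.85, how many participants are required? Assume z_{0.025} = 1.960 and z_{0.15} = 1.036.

n = 11 pairs

For a paired (one-sample on differences) test: n = ((z_{α/2} + z_β) / d)².
z_{α/2} + z_β = 1.960 + 1.036 = 2.996.
n = (2.996 / 0.94)² = 3.187² = 10.16.
Round up.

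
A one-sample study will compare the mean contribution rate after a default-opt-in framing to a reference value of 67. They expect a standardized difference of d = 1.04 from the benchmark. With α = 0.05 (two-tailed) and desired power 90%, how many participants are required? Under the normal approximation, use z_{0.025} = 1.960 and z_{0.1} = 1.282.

For a one-sample test: n = ((z_{α/2} + z_β) / d)².
z_{α/2} + z_β = 1.960 + 1.282 = 3.242.
n = (3.242 / 1.04)² = 3.117² = 9.72.
Round up.

n = 10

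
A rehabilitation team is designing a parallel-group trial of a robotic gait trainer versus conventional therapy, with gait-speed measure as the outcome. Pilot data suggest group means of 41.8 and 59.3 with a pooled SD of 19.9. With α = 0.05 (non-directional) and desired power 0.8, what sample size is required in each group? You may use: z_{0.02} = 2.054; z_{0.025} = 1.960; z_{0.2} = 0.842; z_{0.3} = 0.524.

Cohen's d = |M₁ − M₂| / SD_pooled = |41.8 − 59.3| / 19.9 = 17.5 / 19.9 = 0.879.
For two independent groups with equal n: n = 2·((z_{α/2} + z_β) / d)².
z_{α/2} + z_β = 1.960 + 0.842 = 2.802.
n = 2 × (2.802 / 0.879)² = 2 × 3.188² = 2 × 10.16 = 20.3.
Round up to the next whole participant.

n = 21 per group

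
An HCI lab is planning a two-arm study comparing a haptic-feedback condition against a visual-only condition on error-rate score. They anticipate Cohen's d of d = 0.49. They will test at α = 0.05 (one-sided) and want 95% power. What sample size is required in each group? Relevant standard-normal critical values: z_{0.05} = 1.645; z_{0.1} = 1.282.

For two independent groups with equal n: n = 2·((z_{α} + z_β) / d)².
z_{α} + z_β = 1.645 + 1.645 = 3.290.
n = 2 × (3.290 / 0.49)² = 2 × 6.714² = 2 × 45.08 = 90.2.
Round up to the next whole participant.

n = 91 per group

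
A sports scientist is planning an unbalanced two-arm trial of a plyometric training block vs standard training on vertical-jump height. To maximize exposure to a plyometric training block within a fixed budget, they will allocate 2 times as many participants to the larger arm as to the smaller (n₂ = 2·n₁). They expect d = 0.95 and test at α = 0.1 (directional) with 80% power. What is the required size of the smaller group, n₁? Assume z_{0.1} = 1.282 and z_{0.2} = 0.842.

n₁ = 8

With allocation ratio k = n₂/n₁ = 2, Var(x̄₁−x̄₂) = σ²(1/n₁ + 1/(k·n₁)) = σ²·(k+1)/(k·n₁).
So n₁ = (1 + 1/k)·((z_{α} + z_β)/d)² = 1.500 × (2.124/0.95)².
n₁ = 1.500 × 5.00 = 7.5.
Round up: n₁ = 8, giving n₂ = 2 × 8 = 16.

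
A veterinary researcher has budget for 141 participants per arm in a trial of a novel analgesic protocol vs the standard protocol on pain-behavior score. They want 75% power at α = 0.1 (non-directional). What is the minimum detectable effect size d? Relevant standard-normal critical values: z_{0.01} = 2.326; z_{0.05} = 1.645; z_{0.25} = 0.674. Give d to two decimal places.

For two independent groups of n = 141 each: d_min = (z_{α/2} + z_β)·√(2/n).
z-sum = 1.645 + 0.674 = 2.319.
d_min = 2.319 × √(2/141) = 2.319 × 0.1191 = 0.276.

d_min ≈ 0.28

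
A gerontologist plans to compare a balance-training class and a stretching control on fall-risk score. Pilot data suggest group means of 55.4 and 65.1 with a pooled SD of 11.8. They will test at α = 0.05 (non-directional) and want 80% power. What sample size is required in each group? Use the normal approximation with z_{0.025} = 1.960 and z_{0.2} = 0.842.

Cohen's d = |M₁ − M₂| / SD_pooled = |55.4 − 65.1| / 11.8 = 9.7 / 11.8 = 0.822.
For two independent groups with equal n: n = 2·((z_{α/2} + z_β) / d)².
z_{α/2} + z_β = 1.960 + 0.842 = 2.802.
n = 2 × (2.802 / 0.822)² = 2 × 3.409² = 2 × 11.62 = 23.2.
Round up to the next whole participant.

n = 24 per group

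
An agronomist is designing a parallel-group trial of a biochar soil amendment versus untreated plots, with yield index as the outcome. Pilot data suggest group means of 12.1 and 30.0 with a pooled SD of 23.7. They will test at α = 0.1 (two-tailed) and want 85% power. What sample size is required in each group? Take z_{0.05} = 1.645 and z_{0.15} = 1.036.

Cohen's d = |M₁ − M₂| / SD_pooled = |12.1 − 30.0| / 23.7 = 17.9 / 23.7 = 0.755.
For two independent groups with equal n: n = 2·((z_{α/2} + z_β) / d)².
z_{α/2} + z_β = 1.645 + 1.036 = 2.681.
n = 2 × (2.681 / 0.755)² = 2 × 3.551² = 2 × 12.61 = 25.2.
Round up to the next whole participant.

n = 26 per group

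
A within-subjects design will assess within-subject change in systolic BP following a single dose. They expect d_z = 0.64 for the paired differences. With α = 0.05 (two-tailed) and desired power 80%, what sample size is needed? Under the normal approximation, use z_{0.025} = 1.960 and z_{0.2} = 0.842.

n = 20 pairs

For a paired (one-sample on differences) test: n = ((z_{α/2} + z_β) / d)².
z_{α/2} + z_β = 1.960 + 0.842 = 2.802.
n = (2.802 / 0.64)² = 4.378² = 19.17.
Round up.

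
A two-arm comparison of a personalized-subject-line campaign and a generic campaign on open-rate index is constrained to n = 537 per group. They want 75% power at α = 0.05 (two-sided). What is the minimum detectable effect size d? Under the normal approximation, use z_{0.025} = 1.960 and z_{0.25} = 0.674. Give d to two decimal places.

For two independent groups of n = 537 each: d_min = (z_{α/2} + z_β)·√(2/n).
z-sum = 1.960 + 0.674 = 2.634.
d_min = 2.634 × √(2/537) = 2.634 × 0.0610 = 0.161.

d_min ≈ 0.16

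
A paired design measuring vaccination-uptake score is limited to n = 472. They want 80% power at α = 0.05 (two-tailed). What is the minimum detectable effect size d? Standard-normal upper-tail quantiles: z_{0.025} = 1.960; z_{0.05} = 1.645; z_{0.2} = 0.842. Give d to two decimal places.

d_min ≈ 0.13

For a single sample (or paired design) of n = 472: d_min = (z_{α/2} + z_β)/√n.
z-sum = 1.960 + 0.842 = 2.802.
d_min = 2.802 / √472 = 2.802 / 21.726 = 0.129.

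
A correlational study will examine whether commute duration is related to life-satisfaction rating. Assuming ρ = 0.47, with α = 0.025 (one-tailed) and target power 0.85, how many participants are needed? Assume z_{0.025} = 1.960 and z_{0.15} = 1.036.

n = 38

Fisher's z: C = ½·ln((1+r)/(1−r)) = ½·ln(2.7736) = 0.5101.
n = ((z_{α} + z_β)/C)² + 3.
(1.960 + 1.036) / 0.5101 = 2.996 / 0.5101 = 5.873.
n = 5.873² + 3 = 34.50 + 3 = 37.5.
Round up.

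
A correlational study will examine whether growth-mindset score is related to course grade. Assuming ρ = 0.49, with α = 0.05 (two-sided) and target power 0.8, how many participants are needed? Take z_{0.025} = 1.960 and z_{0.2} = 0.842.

Fisher's z: C = ½·ln((1+r)/(1−r)) = ½·ln(2.9216) = 0.5361.
n = ((z_{α/2} + z_β)/C)² + 3.
(1.960 + 0.842) / 0.5361 = 2.802 / 0.5361 = 5.227.
n = 5.227² + 3 = 27.32 + 3 = 30.3.
Round up.

n = 31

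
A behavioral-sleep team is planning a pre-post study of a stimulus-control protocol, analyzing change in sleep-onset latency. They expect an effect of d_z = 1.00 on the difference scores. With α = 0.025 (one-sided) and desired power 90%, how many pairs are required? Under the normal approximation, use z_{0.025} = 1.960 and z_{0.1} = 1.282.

n = 11 pairs

For a paired (one-sample on differences) test: n = ((z_{α} + z_β) / d)².
z_{α} + z_β = 1.960 + 1.282 = 3.242.
n = (3.242 / 1.00)² = 3.242² = 10.51.
Round up.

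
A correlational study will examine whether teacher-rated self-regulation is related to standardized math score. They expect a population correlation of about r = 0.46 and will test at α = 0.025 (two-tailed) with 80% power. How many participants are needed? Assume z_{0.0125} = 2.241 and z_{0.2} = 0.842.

n = 42

Fisher's z: C = ½·ln((1+r)/(1−r)) = ½·ln(2.7037) = 0.4973.
n = ((z_{α/2} + z_β)/C)² + 3.
(2.241 + 0.842) / 0.4973 = 3.083 / 0.4973 = 6.199.
n = 6.199² + 3 = 38.43 + 3 = 41.4.
Round up.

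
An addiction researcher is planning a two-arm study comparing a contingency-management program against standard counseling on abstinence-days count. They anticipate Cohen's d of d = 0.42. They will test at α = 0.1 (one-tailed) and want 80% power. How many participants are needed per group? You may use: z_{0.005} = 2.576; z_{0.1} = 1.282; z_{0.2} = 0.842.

For two independent groups with equal n: n = 2·((z_{α} + z_β) / d)².
z_{α} + z_β = 1.282 + 0.842 = 2.124.
n = 2 × (2.124 / 0.42)² = 2 × 5.057² = 2 × 25.57 = 51.1.
Round up to the next whole participant.

n = 52 per group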